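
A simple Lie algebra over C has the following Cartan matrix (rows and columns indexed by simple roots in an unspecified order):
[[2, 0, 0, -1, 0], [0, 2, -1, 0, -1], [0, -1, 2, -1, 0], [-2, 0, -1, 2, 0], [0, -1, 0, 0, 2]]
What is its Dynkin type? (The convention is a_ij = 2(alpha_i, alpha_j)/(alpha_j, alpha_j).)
B_5 (so(11))

The matrix has rank 5 with 2's on the diagonal. Reading the off-diagonal entries as Dynkin edges (a single edge where a_ij = a_ji = -1; a double or triple edge where a_ij * a_ji = 2 or 3), the diagram is a chain of 5 nodes with a double edge at one end; the terminal node there is the unique short simple root (B_5). One simple-root ordering that puts it in standard form is (alpha_5, alpha_2, alpha_3, alpha_4, alpha_1). So the algebra is type B_5, i.e. so(11).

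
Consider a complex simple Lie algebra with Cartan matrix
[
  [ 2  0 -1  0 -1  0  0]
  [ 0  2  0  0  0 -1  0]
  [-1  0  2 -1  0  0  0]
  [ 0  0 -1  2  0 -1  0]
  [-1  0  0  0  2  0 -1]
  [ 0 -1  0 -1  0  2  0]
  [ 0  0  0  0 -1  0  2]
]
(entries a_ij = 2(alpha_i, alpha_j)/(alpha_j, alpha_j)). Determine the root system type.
A_7 (sl(8))

The matrix has rank 7 with 2's on the diagonal. Reading the off-diagonal entries as Dynkin edges (a single edge where a_ij = a_ji = -1; a double or triple edge where a_ij * a_ji = 2 or 3), the diagram is a chain of 7 nodes with single edges (A_7). One simple-root ordering that puts it in standard form is (alpha_2, alpha_6, alpha_4, alpha_3, alpha_1, alpha_5, alpha_7). So the algebra is type A_7, i.e. sl(8).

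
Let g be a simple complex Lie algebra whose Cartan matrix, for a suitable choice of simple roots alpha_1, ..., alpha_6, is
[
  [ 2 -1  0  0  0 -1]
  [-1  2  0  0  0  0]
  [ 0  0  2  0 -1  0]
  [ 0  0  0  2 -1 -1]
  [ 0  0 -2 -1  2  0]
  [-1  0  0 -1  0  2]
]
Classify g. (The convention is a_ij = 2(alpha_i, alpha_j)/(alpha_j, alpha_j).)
The matrix has rank 6 with 2's on the diagonal. Reading the off-diagonal entries as Dynkin edges (a single edge where a_ij = a_ji = -1; a double or triple edge where a_ij * a_ji = 2 or 3), the diagram is a chain of 6 nodes with a double edge at one end; the terminal node there is the unique short simple root (B_6). One simple-root ordering that puts it in standard form is (alpha_2, alpha_1, alpha_6, alpha_4, alpha_5, alpha_3). So the algebra is type B_6, i.e. so(13).

B_6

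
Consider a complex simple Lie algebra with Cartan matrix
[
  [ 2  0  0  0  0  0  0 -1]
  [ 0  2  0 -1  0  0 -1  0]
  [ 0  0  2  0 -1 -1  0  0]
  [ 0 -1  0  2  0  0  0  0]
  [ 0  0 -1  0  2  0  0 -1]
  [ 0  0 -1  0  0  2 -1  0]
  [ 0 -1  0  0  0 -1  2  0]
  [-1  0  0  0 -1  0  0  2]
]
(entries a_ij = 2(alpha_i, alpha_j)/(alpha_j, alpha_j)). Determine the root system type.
The matrix has rank 8 with 2's on the diagonal. Reading the off-diagonal entries as Dynkin edges (a single edge where a_ij = a_ji = -1; a double or triple edge where a_ij * a_ji = 2 or 3), the diagram is a chain of 8 nodes with single edges (A_8). One simple-root ordering that puts it in standard form is (alpha_1, alpha_8, alpha_5, alpha_3, alpha_6, alpha_7, alpha_2, alpha_4). So the algebra is type A_8, i.e. sl(9).

A8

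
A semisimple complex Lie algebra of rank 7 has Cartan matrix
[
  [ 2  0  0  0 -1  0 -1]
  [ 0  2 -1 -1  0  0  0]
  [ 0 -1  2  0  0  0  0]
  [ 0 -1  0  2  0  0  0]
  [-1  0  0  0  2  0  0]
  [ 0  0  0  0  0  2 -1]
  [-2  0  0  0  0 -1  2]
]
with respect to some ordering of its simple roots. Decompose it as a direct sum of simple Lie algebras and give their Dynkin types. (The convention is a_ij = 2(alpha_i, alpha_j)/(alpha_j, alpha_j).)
The diagram associated to this matrix has two connected components: the simple roots {alpha_2, alpha_3, alpha_4} form a chain of 3 nodes with single edges (A_3), and {alpha_1, alpha_5, alpha_6, alpha_7} form a chain of 4 nodes with a double edge between the middle two (F_4). A semisimple Lie algebra decomposes uniquely as the direct sum of simple ideals, one per connected component of its Dynkin diagram, so g ≅ A_3 ⊕ F_4 (dimension 15 + 52 = 67).

A3 ⊕ F4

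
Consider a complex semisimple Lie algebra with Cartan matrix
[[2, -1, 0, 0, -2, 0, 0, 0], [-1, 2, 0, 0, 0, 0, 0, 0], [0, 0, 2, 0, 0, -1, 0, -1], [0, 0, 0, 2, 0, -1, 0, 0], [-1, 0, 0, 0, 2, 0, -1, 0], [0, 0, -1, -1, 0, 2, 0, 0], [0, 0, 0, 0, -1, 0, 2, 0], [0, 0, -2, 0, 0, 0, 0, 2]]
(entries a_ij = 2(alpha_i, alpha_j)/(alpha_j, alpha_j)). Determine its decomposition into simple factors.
C4 + F4

The diagram associated to this matrix has two connected components: the simple roots {alpha_3, alpha_4, alpha_6, alpha_8} form a chain of 4 nodes with a double edge at one end; the terminal node there is the unique long simple root (C_4), and {alpha_1, alpha_2, alpha_5, alpha_7} form a chain of 4 nodes with a double edge between the middle two (F_4). A semisimple Lie algebra decomposes uniquely as the direct sum of simple ideals, one per connected component of its Dynkin diagram, so g ≅ C_4 ⊕ F_4 (dimension 36 + 52 = 88).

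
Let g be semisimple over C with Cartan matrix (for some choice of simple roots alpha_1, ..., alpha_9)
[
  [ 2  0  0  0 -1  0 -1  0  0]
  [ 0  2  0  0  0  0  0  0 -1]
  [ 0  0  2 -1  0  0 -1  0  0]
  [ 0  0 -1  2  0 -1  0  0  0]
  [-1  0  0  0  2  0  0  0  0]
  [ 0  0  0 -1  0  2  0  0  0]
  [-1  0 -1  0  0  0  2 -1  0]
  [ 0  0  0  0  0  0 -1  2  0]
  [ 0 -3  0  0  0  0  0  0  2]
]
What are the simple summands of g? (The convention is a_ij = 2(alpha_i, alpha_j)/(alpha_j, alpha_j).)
E7 ⊕ G2

The diagram associated to this matrix has two connected components: the simple roots {alpha_1, alpha_3, alpha_4, alpha_5, alpha_6, alpha_7, alpha_8} form a chain of 6 nodes with one extra node attached to the third node from one end (E_7), and {alpha_2, alpha_9} form two nodes joined by a triple edge (G_2). A semisimple Lie algebra decomposes uniquely as the direct sum of simple ideals, one per connected component of its Dynkin diagram, so g ≅ E_7 ⊕ G_2 (dimension 133 + 14 = 147).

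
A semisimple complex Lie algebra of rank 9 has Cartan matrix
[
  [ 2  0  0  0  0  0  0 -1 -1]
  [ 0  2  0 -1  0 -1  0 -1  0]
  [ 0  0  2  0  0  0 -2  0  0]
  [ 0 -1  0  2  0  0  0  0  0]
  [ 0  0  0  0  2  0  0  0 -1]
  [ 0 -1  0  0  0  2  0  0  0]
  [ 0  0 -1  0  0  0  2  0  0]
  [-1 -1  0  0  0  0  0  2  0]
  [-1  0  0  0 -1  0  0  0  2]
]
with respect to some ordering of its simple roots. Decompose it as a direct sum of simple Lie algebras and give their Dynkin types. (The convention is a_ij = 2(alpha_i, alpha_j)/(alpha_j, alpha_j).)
The diagram associated to this matrix has two connected components: the simple roots {alpha_3, alpha_7} form a chain of 2 nodes with a double edge at one end; the terminal node there is the unique short simple root (B_2), and {alpha_1, alpha_2, alpha_4, alpha_5, alpha_6, alpha_8, alpha_9} form a chain of 5 nodes with a fork of two nodes at one end (D_7). A semisimple Lie algebra decomposes uniquely as the direct sum of simple ideals, one per connected component of its Dynkin diagram, so g ≅ B_2 ⊕ D_7 (dimension 10 + 91 = 101).

B_2 (so(5)) + D_7 (so(14))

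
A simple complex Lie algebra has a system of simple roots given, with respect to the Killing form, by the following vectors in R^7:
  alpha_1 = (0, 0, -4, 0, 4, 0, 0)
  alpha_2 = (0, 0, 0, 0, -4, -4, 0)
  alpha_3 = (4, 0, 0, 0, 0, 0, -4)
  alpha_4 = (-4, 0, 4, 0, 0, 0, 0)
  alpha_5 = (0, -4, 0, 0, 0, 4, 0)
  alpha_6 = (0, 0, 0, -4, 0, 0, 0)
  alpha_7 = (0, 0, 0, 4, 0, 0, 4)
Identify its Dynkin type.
type B_7

Compute the Cartan integers a_ij = 2(alpha_i, alpha_j)/(alpha_j, alpha_j); the resulting 7x7 Cartan matrix is
[[2, -1, 0, -1, 0, 0, 0], [-1, 2, 0, 0, -1, 0, 0], [0, 0, 2, -1, 0, 0, -1], [-1, 0, -1, 2, 0, 0, 0], [0, -1, 0, 0, 2, 0, 0], [0, 0, 0, 0, 0, 2, -1], [0, 0, -1, 0, 0, -2, 2]].
The roots have two lengths (squared-length ratio 2:1); the short ones are alpha_{6}. The associated Dynkin diagram is a chain of 7 nodes with a double edge at one end; the terminal node there is the unique short simple root (B_7), so the type is B_7 (the algebra so(15)).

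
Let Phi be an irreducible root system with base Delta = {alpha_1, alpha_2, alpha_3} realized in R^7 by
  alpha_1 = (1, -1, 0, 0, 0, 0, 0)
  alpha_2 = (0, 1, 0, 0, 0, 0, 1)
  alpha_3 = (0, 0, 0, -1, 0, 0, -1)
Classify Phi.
Compute the Cartan integers a_ij = 2(alpha_i, alpha_j)/(alpha_j, alpha_j); the resulting 3x3 Cartan matrix is
[[2, -1, 0], [-1, 2, -1], [0, -1, 2]].
All simple roots have the same length, so the diagram is simply laced. The associated Dynkin diagram is a chain of 3 nodes with single edges (A_3), so the type is A_3 (the algebra sl(4)).

type A_3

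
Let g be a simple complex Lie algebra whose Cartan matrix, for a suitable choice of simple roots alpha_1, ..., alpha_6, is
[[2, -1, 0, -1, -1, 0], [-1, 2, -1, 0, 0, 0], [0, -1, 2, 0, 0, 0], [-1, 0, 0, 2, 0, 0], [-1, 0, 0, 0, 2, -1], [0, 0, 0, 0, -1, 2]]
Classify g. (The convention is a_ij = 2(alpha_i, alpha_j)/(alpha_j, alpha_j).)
The matrix has rank 6 with 2's on the diagonal. Reading the off-diagonal entries as Dynkin edges (a single edge where a_ij = a_ji = -1; a double or triple edge where a_ij * a_ji = 2 or 3), the diagram is a chain of 5 nodes with one extra node attached to the third node from one end (E_6). One simple-root ordering that puts it in standard form is (alpha_6, alpha_4, alpha_5, alpha_1, alpha_2, alpha_3). So the algebra is type E_6.

E6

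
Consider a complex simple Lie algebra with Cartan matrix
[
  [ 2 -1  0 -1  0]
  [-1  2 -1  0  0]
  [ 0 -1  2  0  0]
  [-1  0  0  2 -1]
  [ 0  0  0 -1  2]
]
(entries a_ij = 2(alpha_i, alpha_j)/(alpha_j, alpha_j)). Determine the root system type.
The matrix has rank 5 with 2's on the diagonal. Reading the off-diagonal entries as Dynkin edges (a single edge where a_ij = a_ji = -1; a double or triple edge where a_ij * a_ji = 2 or 3), the diagram is a chain of 5 nodes with single edges (A_5). One simple-root ordering that puts it in standard form is (alpha_5, alpha_4, alpha_1, alpha_2, alpha_3). So the algebra is type A_5, i.e. sl(6).

A_5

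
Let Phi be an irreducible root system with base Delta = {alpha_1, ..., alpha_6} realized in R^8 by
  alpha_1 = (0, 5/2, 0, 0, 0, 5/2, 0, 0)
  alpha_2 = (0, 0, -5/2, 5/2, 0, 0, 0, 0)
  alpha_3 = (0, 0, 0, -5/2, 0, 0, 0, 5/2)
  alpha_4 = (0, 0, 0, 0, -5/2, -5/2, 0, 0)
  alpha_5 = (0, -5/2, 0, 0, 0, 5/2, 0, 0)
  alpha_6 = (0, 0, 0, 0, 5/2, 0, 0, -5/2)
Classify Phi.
type D_6

Compute the Cartan integers a_ij = 2(alpha_i, alpha_j)/(alpha_j, alpha_j); the resulting 6x6 Cartan matrix is
[[2, 0, 0, -1, 0, 0], [0, 2, -1, 0, 0, 0], [0, -1, 2, 0, 0, -1], [-1, 0, 0, 2, -1, -1], [0, 0, 0, -1, 2, 0], [0, 0, -1, -1, 0, 2]].
All simple roots have the same length, so the diagram is simply laced. The associated Dynkin diagram is a chain of 4 nodes with a fork of two nodes at one end (D_6), so the type is D_6 (the algebra so(12)).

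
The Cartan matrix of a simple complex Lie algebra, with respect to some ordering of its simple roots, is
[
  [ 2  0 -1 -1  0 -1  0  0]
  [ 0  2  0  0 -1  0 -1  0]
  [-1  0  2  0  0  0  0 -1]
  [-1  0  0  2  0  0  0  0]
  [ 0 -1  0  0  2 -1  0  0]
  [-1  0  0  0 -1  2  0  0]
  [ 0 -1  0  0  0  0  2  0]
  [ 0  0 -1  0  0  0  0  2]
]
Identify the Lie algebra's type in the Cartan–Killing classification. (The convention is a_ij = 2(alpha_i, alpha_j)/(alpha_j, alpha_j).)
E_8

The matrix has rank 8 with 2's on the diagonal. Reading the off-diagonal entries as Dynkin edges (a single edge where a_ij = a_ji = -1; a double or triple edge where a_ij * a_ji = 2 or 3), the diagram is a chain of 7 nodes with one extra node attached to the third node from one end (E_8). One simple-root ordering that puts it in standard form is (alpha_8, alpha_4, alpha_3, alpha_1, alpha_6, alpha_5, alpha_2, alpha_7). So the algebra is type E_8.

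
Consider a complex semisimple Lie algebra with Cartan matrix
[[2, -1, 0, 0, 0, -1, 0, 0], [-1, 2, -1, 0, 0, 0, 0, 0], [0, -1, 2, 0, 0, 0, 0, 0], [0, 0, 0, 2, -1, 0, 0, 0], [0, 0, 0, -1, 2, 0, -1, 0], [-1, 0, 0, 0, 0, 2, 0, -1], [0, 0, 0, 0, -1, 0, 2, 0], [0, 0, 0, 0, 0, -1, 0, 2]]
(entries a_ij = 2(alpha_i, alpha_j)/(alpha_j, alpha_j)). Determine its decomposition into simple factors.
The diagram associated to this matrix has two connected components: the simple roots {alpha_4, alpha_5, alpha_7} form a chain of 3 nodes with single edges (A_3), and {alpha_1, alpha_2, alpha_3, alpha_6, alpha_8} form a chain of 5 nodes with single edges (A_5). A semisimple Lie algebra decomposes uniquely as the direct sum of simple ideals, one per connected component of its Dynkin diagram, so g ≅ A_3 ⊕ A_5 (dimension 15 + 35 = 50).

A_3 + A_5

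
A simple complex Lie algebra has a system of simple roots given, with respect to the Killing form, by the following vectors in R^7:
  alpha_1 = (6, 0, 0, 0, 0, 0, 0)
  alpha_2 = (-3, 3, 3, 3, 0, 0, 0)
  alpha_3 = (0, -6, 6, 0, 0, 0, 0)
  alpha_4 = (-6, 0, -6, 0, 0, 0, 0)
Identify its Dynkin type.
F_4

Compute the Cartan integers a_ij = 2(alpha_i, alpha_j)/(alpha_j, alpha_j); the resulting 4x4 Cartan matrix is
[[2, -1, 0, -1], [-1, 2, 0, 0], [0, 0, 2, -1], [-2, 0, -1, 2]].
The roots have two lengths (squared-length ratio 2:1); the short ones are alpha_{1,2}. The associated Dynkin diagram is a chain of 4 nodes with a double edge between the middle two (F_4), so the type is F_4.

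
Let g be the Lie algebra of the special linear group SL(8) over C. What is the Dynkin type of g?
This is sl(8), which has dimension 8^2 - 1 = 63 and rank 8 - 1 = 7 (a Cartan subalgebra is the diagonal traceless matrices). In the classification of classical Lie algebras, the special linear algebra sl(n+1) has type A_n; here n = 7, so the Dynkin diagram is a chain of 7 nodes with single edges (A_7). Hence the type is A_7.

A_7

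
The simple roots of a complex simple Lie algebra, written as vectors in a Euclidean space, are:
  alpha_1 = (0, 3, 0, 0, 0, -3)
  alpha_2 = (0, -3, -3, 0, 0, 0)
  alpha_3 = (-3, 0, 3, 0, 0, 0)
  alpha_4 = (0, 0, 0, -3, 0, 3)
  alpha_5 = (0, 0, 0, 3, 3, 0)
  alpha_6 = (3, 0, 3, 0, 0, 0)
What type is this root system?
Compute the Cartan integers a_ij = 2(alpha_i, alpha_j)/(alpha_j, alpha_j); the resulting 6x6 Cartan matrix is
[[2, -1, 0, -1, 0, 0], [-1, 2, -1, 0, 0, -1], [0, -1, 2, 0, 0, 0], [-1, 0, 0, 2, -1, 0], [0, 0, 0, -1, 2, 0], [0, -1, 0, 0, 0, 2]].
All simple roots have the same length, so the diagram is simply laced. The associated Dynkin diagram is a chain of 4 nodes with a fork of two nodes at one end (D_6), so the type is D_6 (the algebra so(12)).

type D_6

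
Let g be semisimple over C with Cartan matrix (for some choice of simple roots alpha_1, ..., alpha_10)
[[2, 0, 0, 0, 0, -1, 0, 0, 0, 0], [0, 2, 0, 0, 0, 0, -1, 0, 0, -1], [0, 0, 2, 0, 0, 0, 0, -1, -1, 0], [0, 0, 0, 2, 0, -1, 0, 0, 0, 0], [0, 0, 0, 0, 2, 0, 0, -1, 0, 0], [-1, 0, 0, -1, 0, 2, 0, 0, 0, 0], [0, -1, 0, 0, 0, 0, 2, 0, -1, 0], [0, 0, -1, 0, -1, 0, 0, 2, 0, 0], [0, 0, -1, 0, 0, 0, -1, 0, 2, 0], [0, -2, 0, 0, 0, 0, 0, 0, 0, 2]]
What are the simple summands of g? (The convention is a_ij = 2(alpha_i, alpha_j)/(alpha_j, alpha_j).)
A3 ⊕ C7

The diagram associated to this matrix has two connected components: the simple roots {alpha_1, alpha_4, alpha_6} form a chain of 3 nodes with single edges (A_3), and {alpha_2, alpha_3, alpha_5, alpha_7, alpha_8, alpha_9, alpha_10} form a chain of 7 nodes with a double edge at one end; the terminal node there is the unique long simple root (C_7). A semisimple Lie algebra decomposes uniquely as the direct sum of simple ideals, one per connected component of its Dynkin diagram, so g ≅ A_3 ⊕ C_7 (dimension 15 + 105 = 120).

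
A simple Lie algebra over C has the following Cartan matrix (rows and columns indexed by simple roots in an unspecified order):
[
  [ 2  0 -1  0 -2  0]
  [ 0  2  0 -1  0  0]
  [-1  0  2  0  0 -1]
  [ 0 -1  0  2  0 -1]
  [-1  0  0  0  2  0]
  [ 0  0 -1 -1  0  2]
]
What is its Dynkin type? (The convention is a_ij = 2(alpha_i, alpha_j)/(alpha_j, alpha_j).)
The matrix has rank 6 with 2's on the diagonal. Reading the off-diagonal entries as Dynkin edges (a single edge where a_ij = a_ji = -1; a double or triple edge where a_ij * a_ji = 2 or 3), the diagram is a chain of 6 nodes with a double edge at one end; the terminal node there is the unique short simple root (B_6). One simple-root ordering that puts it in standard form is (alpha_2, alpha_4, alpha_6, alpha_3, alpha_1, alpha_5). So the algebra is type B_6, i.e. so(13).

B6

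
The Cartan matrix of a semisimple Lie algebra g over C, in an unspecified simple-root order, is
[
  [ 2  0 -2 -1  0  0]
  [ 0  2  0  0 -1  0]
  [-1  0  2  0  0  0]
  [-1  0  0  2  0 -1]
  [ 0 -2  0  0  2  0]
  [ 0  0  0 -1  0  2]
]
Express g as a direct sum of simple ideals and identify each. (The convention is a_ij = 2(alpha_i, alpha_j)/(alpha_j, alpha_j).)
The diagram associated to this matrix has two connected components: the simple roots {alpha_2, alpha_5} form a chain of 2 nodes with a double edge at one end; the terminal node there is the unique short simple root (B_2), and {alpha_1, alpha_3, alpha_4, alpha_6} form a chain of 4 nodes with a double edge at one end; the terminal node there is the unique short simple root (B_4). A semisimple Lie algebra decomposes uniquely as the direct sum of simple ideals, one per connected component of its Dynkin diagram, so g ≅ B_2 ⊕ B_4 (dimension 10 + 36 = 46).

type B_2 + type B_4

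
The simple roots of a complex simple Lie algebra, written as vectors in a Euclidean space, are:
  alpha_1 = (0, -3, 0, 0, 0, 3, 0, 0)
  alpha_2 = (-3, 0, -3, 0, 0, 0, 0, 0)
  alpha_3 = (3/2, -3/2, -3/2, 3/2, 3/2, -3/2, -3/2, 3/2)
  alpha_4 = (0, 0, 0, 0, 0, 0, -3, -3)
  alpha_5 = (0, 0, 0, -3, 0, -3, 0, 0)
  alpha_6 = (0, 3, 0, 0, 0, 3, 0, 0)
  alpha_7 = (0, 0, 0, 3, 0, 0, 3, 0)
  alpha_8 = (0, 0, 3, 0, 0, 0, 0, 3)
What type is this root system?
Compute the Cartan integers a_ij = 2(alpha_i, alpha_j)/(alpha_j, alpha_j); the resulting 8x8 Cartan matrix is
[[2, 0, 0, 0, -1, 0, 0, 0], [0, 2, 0, 0, 0, 0, 0, -1], [0, 0, 2, 0, 0, -1, 0, 0], [0, 0, 0, 2, 0, 0, -1, -1], [-1, 0, 0, 0, 2, -1, -1, 0], [0, 0, -1, 0, -1, 2, 0, 0], [0, 0, 0, -1, -1, 0, 2, 0], [0, -1, 0, -1, 0, 0, 0, 2]].
All simple roots have the same length, so the diagram is simply laced. The associated Dynkin diagram is a chain of 7 nodes with one extra node attached to the third node from one end (E_8), so the type is E_8.

E_8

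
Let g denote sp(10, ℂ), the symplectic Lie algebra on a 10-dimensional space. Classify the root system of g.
This is sp(10), which has dimension 10(10+1)/2 = 55 and rank 10/2 = 5. In the classification of classical Lie algebras, the symplectic algebra sp(2n) has type C_n; here n = 5, so the Dynkin diagram is a chain of 5 nodes with a double edge at one end; the terminal node there is the unique long simple root (C_5). Hence the type is C_5.

C_5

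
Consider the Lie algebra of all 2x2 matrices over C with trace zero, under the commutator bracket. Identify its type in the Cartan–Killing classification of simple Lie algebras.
This is sl(2), which has dimension 2^2 - 1 = 3 and rank 2 - 1 = 1 (a Cartan subalgebra is the diagonal traceless matrices). In the classification of classical Lie algebras, the special linear algebra sl(n+1) has type A_n; here n = 1, so the Dynkin diagram is a chain of 1 nodes with single edges (A_1). Hence the type is A_1.

type A_1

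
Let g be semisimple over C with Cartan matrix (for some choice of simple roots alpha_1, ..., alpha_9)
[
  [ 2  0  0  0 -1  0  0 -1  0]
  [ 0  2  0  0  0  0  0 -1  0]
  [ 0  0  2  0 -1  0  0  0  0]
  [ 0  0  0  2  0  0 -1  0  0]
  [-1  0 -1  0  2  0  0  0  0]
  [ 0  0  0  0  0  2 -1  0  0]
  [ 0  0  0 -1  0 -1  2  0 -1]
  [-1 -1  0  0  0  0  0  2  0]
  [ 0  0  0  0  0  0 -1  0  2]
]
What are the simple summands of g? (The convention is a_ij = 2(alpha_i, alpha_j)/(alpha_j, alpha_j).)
The diagram associated to this matrix has two connected components: the simple roots {alpha_1, alpha_2, alpha_3, alpha_5, alpha_8} form a chain of 5 nodes with single edges (A_5), and {alpha_4, alpha_6, alpha_7, alpha_9} form a chain of 2 nodes with a fork of two nodes at one end (D_4). A semisimple Lie algebra decomposes uniquely as the direct sum of simple ideals, one per connected component of its Dynkin diagram, so g ≅ A_5 ⊕ D_4 (dimension 35 + 28 = 63).

A_5 (sl(6)) ⊕ D_4 (so(8))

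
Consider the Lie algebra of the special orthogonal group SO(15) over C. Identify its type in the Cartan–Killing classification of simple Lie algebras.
This is so(15) with 15 odd, which has dimension 15(15-1)/2 = 105 and rank (15-1)/2 = 7. In the classification of classical Lie algebras, the orthogonal algebra so(2n+1) in an odd number of variables has type B_n; here n = 7, so the Dynkin diagram is a chain of 7 nodes with a double edge at one end; the terminal node there is the unique short simple root (B_7). Hence the type is B_7.

B_7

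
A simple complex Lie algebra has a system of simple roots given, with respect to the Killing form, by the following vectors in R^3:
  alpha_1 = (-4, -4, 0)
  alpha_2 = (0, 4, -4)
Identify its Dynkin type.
Compute the Cartan integers a_ij = 2(alpha_i, alpha_j)/(alpha_j, alpha_j); the resulting 2x2 Cartan matrix is
[[2, -1], [-1, 2]].
All simple roots have the same length, so the diagram is simply laced. The associated Dynkin diagram is a chain of 2 nodes with single edges (A_2), so the type is A_2 (the algebra sl(3)).

A2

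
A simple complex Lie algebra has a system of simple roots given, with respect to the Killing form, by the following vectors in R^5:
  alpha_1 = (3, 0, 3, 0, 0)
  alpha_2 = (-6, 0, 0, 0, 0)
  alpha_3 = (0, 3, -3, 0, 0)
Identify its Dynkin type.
C3

Compute the Cartan integers a_ij = 2(alpha_i, alpha_j)/(alpha_j, alpha_j); the resulting 3x3 Cartan matrix is
[[2, -1, -1], [-2, 2, 0], [-1, 0, 2]].
The roots have two lengths (squared-length ratio 2:1); the short ones are alpha_{1,3}. The associated Dynkin diagram is a chain of 3 nodes with a double edge at one end; the terminal node there is the unique long simple root (C_3), so the type is C_3 (the algebra sp(6)).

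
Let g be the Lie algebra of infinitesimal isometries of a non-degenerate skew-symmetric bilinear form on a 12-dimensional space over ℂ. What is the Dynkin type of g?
type C_6

This is sp(12), which has dimension 12(12+1)/2 = 78 and rank 12/2 = 6. In the classification of classical Lie algebras, the symplectic algebra sp(2n) has type C_n; here n = 6, so the Dynkin diagram is a chain of 6 nodes with a double edge at one end; the terminal node there is the unique long simple root (C_6). Hence the type is C_6.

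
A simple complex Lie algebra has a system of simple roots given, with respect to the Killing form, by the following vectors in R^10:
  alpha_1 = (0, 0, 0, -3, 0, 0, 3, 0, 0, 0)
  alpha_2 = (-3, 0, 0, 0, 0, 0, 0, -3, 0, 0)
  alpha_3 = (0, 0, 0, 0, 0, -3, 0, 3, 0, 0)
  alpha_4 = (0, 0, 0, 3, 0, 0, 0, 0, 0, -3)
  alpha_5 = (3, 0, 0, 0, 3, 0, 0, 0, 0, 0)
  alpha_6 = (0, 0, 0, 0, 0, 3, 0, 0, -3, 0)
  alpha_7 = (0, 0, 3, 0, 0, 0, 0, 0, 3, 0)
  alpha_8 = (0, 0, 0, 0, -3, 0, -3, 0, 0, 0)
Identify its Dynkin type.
A_8

Compute the Cartan integers a_ij = 2(alpha_i, alpha_j)/(alpha_j, alpha_j); the resulting 8x8 Cartan matrix is
[[2, 0, 0, -1, 0, 0, 0, -1], [0, 2, -1, 0, -1, 0, 0, 0], [0, -1, 2, 0, 0, -1, 0, 0], [-1, 0, 0, 2, 0, 0, 0, 0], [0, -1, 0, 0, 2, 0, 0, -1], [0, 0, -1, 0, 0, 2, -1, 0], [0, 0, 0, 0, 0, -1, 2, 0], [-1, 0, 0, 0, -1, 0, 0, 2]].
All simple roots have the same length, so the diagram is simply laced. The associated Dynkin diagram is a chain of 8 nodes with single edges (A_8), so the type is A_8 (the algebra sl(9)).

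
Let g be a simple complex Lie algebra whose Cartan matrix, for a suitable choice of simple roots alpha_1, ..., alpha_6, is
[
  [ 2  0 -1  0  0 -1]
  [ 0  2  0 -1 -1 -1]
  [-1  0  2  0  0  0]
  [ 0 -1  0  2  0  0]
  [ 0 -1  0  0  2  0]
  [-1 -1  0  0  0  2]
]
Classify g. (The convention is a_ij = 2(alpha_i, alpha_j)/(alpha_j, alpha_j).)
D_6 (so(12))

The matrix has rank 6 with 2's on the diagonal. Reading the off-diagonal entries as Dynkin edges (a single edge where a_ij = a_ji = -1; a double or triple edge where a_ij * a_ji = 2 or 3), the diagram is a chain of 4 nodes with a fork of two nodes at one end (D_6). One simple-root ordering that puts it in standard form is (alpha_3, alpha_1, alpha_6, alpha_2, alpha_5, alpha_4). So the algebra is type D_6, i.e. so(12).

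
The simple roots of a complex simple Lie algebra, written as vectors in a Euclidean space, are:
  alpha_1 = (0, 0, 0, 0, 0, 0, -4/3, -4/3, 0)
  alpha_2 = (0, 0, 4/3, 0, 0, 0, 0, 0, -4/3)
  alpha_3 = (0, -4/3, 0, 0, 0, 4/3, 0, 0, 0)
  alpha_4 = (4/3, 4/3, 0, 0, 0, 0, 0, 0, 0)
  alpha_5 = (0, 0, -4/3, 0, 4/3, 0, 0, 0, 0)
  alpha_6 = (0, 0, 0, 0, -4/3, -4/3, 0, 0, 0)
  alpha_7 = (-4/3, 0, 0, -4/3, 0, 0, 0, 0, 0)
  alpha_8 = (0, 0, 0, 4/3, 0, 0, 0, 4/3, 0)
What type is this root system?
Compute the Cartan integers a_ij = 2(alpha_i, alpha_j)/(alpha_j, alpha_j); the resulting 8x8 Cartan matrix is
[[2, 0, 0, 0, 0, 0, 0, -1], [0, 2, 0, 0, -1, 0, 0, 0], [0, 0, 2, -1, 0, -1, 0, 0], [0, 0, -1, 2, 0, 0, -1, 0], [0, -1, 0, 0, 2, -1, 0, 0], [0, 0, -1, 0, -1, 2, 0, 0], [0, 0, 0, -1, 0, 0, 2, -1], [-1, 0, 0, 0, 0, 0, -1, 2]].
All simple roots have the same length, so the diagram is simply laced. The associated Dynkin diagram is a chain of 8 nodes with single edges (A_8), so the type is A_8 (the algebra sl(9)).

A_8 (sl(9))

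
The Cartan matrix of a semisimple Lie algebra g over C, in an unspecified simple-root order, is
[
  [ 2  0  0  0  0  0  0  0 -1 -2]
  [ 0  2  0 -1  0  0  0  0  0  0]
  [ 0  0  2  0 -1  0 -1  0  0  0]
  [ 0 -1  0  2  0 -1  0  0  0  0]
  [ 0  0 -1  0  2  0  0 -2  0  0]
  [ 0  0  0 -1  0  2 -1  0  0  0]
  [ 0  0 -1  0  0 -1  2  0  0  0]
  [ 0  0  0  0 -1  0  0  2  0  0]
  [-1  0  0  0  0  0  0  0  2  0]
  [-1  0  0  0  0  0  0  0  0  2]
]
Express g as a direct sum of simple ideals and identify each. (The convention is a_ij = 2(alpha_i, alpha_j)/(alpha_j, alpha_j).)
B_3 (so(7)) ⊕ B_7 (so(15))

The diagram associated to this matrix has two connected components: the simple roots {alpha_1, alpha_9, alpha_10} form a chain of 3 nodes with a double edge at one end; the terminal node there is the unique short simple root (B_3), and {alpha_2, alpha_3, alpha_4, alpha_5, alpha_6, alpha_7, alpha_8} form a chain of 7 nodes with a double edge at one end; the terminal node there is the unique short simple root (B_7). A semisimple Lie algebra decomposes uniquely as the direct sum of simple ideals, one per connected component of its Dynkin diagram, so g ≅ B_3 ⊕ B_7 (dimension 21 + 105 = 126).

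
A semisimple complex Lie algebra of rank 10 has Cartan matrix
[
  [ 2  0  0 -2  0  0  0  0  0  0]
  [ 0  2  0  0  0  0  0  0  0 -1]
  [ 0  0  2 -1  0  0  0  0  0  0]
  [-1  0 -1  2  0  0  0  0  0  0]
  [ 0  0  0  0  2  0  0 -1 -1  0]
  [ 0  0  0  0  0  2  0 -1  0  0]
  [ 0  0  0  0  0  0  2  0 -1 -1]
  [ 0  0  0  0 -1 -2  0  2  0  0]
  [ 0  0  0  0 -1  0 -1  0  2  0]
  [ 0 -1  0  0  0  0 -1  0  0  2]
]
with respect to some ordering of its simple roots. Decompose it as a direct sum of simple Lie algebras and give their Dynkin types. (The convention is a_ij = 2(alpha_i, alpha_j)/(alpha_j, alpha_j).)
B_7 (so(15)) ⊕ C_3 (sp(6))

The diagram associated to this matrix has two connected components: the simple roots {alpha_2, alpha_5, alpha_6, alpha_7, alpha_8, alpha_9, alpha_10} form a chain of 7 nodes with a double edge at one end; the terminal node there is the unique short simple root (B_7), and {alpha_1, alpha_3, alpha_4} form a chain of 3 nodes with a double edge at one end; the terminal node there is the unique long simple root (C_3). A semisimple Lie algebra decomposes uniquely as the direct sum of simple ideals, one per connected component of its Dynkin diagram, so g ≅ B_7 ⊕ C_3 (dimension 105 + 21 = 126).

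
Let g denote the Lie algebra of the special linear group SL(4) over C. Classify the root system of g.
This is sl(4), which has dimension 4^2 - 1 = 15 and rank 4 - 1 = 3 (a Cartan subalgebra is the diagonal traceless matrices). In the classification of classical Lie algebras, the special linear algebra sl(n+1) has type A_n; here n = 3, so the Dynkin diagram is a chain of 3 nodes with single edges (A_3). Hence the type is A_3.

type A_3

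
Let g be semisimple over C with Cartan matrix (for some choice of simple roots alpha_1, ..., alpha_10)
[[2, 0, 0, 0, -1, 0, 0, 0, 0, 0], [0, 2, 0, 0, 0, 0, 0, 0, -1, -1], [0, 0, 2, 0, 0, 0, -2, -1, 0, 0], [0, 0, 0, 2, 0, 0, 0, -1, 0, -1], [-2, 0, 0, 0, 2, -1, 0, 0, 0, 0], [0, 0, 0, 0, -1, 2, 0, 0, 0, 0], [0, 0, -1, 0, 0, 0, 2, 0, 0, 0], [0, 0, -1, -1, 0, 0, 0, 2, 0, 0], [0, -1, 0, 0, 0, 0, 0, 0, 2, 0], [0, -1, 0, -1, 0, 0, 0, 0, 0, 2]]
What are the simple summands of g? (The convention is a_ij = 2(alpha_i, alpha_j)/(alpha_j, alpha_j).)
type B_3 + type B_7

The diagram associated to this matrix has two connected components: the simple roots {alpha_1, alpha_5, alpha_6} form a chain of 3 nodes with a double edge at one end; the terminal node there is the unique short simple root (B_3), and {alpha_2, alpha_3, alpha_4, alpha_7, alpha_8, alpha_9, alpha_10} form a chain of 7 nodes with a double edge at one end; the terminal node there is the unique short simple root (B_7). A semisimple Lie algebra decomposes uniquely as the direct sum of simple ideals, one per connected component of its Dynkin diagram, so g ≅ B_3 ⊕ B_7 (dimension 21 + 105 = 126).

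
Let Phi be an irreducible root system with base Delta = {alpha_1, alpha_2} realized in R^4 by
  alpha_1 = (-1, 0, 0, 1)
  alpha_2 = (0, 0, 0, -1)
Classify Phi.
B_2 (so(5))

Compute the Cartan integers a_ij = 2(alpha_i, alpha_j)/(alpha_j, alpha_j); the resulting 2x2 Cartan matrix is
[[2, -2], [-1, 2]].
The roots have two lengths (squared-length ratio 2:1); the short ones are alpha_{2}. The associated Dynkin diagram is a chain of 2 nodes with a double edge at one end; the terminal node there is the unique short simple root (B_2), so the type is B_2 (the algebra so(5)).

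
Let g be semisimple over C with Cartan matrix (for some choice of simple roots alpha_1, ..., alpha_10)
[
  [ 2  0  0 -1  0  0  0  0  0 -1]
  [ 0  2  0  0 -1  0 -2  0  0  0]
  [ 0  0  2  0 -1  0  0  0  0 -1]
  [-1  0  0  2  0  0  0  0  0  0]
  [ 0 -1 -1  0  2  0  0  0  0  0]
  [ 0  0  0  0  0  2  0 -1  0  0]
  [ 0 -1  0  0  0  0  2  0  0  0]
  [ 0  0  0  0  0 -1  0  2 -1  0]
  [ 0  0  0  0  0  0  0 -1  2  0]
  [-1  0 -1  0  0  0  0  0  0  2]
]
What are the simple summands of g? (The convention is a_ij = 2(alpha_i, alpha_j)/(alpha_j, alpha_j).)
A_3 (sl(4)) + B_7 (so(15))

The diagram associated to this matrix has two connected components: the simple roots {alpha_6, alpha_8, alpha_9} form a chain of 3 nodes with single edges (A_3), and {alpha_1, alpha_2, alpha_3, alpha_4, alpha_5, alpha_7, alpha_10} form a chain of 7 nodes with a double edge at one end; the terminal node there is the unique short simple root (B_7). A semisimple Lie algebra decomposes uniquely as the direct sum of simple ideals, one per connected component of its Dynkin diagram, so g ≅ A_3 ⊕ B_7 (dimension 15 + 105 = 120).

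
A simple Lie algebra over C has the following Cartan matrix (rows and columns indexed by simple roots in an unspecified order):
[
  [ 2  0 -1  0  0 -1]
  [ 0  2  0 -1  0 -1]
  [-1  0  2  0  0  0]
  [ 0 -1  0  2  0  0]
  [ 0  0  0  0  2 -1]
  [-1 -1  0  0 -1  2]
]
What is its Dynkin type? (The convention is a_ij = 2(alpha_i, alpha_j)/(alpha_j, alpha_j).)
type E_6

The matrix has rank 6 with 2's on the diagonal. Reading the off-diagonal entries as Dynkin edges (a single edge where a_ij = a_ji = -1; a double or triple edge where a_ij * a_ji = 2 or 3), the diagram is a chain of 5 nodes with one extra node attached to the third node from one end (E_6). One simple-root ordering that puts it in standard form is (alpha_4, alpha_5, alpha_2, alpha_6, alpha_1, alpha_3). So the algebra is type E_6.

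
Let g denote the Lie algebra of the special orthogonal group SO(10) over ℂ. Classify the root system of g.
This is so(10) with 10 even, which has dimension 10(10-1)/2 = 45 and rank 10/2 = 5. In the classification of classical Lie algebras, the orthogonal algebra so(2n) in an even number of variables has type D_n; here n = 5, so the Dynkin diagram is a chain of 3 nodes with a fork of two nodes at one end (D_5). Hence the type is D_5.

type D_5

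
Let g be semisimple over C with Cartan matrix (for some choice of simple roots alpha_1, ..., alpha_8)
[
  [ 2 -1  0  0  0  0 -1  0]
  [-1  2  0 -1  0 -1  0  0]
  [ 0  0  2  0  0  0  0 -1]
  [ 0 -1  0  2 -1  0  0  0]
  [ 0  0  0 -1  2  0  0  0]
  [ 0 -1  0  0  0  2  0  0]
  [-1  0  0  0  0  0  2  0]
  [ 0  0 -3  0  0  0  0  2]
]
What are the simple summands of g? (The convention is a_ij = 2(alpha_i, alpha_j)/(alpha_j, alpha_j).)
The diagram associated to this matrix has two connected components: the simple roots {alpha_1, alpha_2, alpha_4, alpha_5, alpha_6, alpha_7} form a chain of 5 nodes with one extra node attached to the third node from one end (E_6), and {alpha_3, alpha_8} form two nodes joined by a triple edge (G_2). A semisimple Lie algebra decomposes uniquely as the direct sum of simple ideals, one per connected component of its Dynkin diagram, so g ≅ E_6 ⊕ G_2 (dimension 78 + 14 = 92).

E_6 ⊕ G_2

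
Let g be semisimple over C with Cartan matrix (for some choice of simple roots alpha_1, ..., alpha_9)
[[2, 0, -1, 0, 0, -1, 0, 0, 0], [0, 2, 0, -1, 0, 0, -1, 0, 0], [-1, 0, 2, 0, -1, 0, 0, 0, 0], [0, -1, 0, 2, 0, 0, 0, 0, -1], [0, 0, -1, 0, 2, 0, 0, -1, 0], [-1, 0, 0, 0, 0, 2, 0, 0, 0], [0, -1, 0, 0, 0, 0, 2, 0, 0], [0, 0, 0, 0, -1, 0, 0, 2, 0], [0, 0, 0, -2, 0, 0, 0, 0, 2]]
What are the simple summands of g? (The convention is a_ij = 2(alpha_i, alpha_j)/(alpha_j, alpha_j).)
A_5 (sl(6)) ⊕ C_4 (sp(8))

The diagram associated to this matrix has two connected components: the simple roots {alpha_1, alpha_3, alpha_5, alpha_6, alpha_8} form a chain of 5 nodes with single edges (A_5), and {alpha_2, alpha_4, alpha_7, alpha_9} form a chain of 4 nodes with a double edge at one end; the terminal node there is the unique long simple root (C_4). A semisimple Lie algebra decomposes uniquely as the direct sum of simple ideals, one per connected component of its Dynkin diagram, so g ≅ A_5 ⊕ C_4 (dimension 35 + 36 = 71).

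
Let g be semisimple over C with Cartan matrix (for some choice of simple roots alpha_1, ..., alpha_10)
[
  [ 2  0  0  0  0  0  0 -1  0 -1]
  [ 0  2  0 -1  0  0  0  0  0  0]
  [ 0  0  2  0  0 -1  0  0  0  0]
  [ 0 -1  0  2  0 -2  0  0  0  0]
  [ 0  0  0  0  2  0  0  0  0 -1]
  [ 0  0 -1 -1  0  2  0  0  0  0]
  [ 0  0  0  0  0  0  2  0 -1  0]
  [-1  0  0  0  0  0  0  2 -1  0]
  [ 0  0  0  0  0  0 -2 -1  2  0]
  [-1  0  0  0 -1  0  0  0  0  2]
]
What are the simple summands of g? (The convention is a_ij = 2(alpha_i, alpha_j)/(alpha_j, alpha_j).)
The diagram associated to this matrix has two connected components: the simple roots {alpha_1, alpha_5, alpha_7, alpha_8, alpha_9, alpha_10} form a chain of 6 nodes with a double edge at one end; the terminal node there is the unique short simple root (B_6), and {alpha_2, alpha_3, alpha_4, alpha_6} form a chain of 4 nodes with a double edge between the middle two (F_4). A semisimple Lie algebra decomposes uniquely as the direct sum of simple ideals, one per connected component of its Dynkin diagram, so g ≅ B_6 ⊕ F_4 (dimension 78 + 52 = 130).

B_6 (so(13)) ⊕ F_4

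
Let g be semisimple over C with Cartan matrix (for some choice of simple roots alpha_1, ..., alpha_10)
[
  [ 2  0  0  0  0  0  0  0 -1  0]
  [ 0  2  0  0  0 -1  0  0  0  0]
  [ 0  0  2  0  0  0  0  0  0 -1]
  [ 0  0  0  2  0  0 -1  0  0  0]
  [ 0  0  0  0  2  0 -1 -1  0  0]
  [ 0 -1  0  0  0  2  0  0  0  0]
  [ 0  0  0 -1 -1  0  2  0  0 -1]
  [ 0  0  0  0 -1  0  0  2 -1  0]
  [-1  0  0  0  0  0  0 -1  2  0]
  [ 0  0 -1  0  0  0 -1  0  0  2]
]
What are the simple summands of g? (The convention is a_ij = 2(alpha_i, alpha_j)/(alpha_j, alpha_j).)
A_2 (sl(3)) ⊕ E_8

The diagram associated to this matrix has two connected components: the simple roots {alpha_2, alpha_6} form a chain of 2 nodes with single edges (A_2), and {alpha_1, alpha_3, alpha_4, alpha_5, alpha_7, alpha_8, alpha_9, alpha_10} form a chain of 7 nodes with one extra node attached to the third node from one end (E_8). A semisimple Lie algebra decomposes uniquely as the direct sum of simple ideals, one per connected component of its Dynkin diagram, so g ≅ A_2 ⊕ E_8 (dimension 8 + 248 = 256).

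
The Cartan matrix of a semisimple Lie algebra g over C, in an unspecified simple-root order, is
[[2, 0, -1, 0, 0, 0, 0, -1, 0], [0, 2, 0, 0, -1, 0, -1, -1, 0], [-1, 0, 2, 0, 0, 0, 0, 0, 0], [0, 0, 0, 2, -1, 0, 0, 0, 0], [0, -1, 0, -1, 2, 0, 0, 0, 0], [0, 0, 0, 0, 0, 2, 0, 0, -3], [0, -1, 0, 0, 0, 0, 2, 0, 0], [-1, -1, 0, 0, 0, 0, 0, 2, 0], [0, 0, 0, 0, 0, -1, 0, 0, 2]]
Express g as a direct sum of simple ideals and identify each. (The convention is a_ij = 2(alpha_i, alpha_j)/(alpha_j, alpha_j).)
E7 + G2

The diagram associated to this matrix has two connected components: the simple roots {alpha_1, alpha_2, alpha_3, alpha_4, alpha_5, alpha_7, alpha_8} form a chain of 6 nodes with one extra node attached to the third node from one end (E_7), and {alpha_6, alpha_9} form two nodes joined by a triple edge (G_2). A semisimple Lie algebra decomposes uniquely as the direct sum of simple ideals, one per connected component of its Dynkin diagram, so g ≅ E_7 ⊕ G_2 (dimension 133 + 14 = 147).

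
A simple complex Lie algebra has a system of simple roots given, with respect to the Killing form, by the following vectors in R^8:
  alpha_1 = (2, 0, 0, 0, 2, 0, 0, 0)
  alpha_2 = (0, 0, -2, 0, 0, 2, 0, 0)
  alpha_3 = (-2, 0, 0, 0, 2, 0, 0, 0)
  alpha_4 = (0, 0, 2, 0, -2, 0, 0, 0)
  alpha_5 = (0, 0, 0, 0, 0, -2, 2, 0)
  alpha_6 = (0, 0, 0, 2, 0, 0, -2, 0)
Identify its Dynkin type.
type D_6

Compute the Cartan integers a_ij = 2(alpha_i, alpha_j)/(alpha_j, alpha_j); the resulting 6x6 Cartan matrix is
[[2, 0, 0, -1, 0, 0], [0, 2, 0, -1, -1, 0], [0, 0, 2, -1, 0, 0], [-1, -1, -1, 2, 0, 0], [0, -1, 0, 0, 2, -1], [0, 0, 0, 0, -1, 2]].
All simple roots have the same length, so the diagram is simply laced. The associated Dynkin diagram is a chain of 4 nodes with a fork of two nodes at one end (D_6), so the type is D_6 (the algebra so(12)).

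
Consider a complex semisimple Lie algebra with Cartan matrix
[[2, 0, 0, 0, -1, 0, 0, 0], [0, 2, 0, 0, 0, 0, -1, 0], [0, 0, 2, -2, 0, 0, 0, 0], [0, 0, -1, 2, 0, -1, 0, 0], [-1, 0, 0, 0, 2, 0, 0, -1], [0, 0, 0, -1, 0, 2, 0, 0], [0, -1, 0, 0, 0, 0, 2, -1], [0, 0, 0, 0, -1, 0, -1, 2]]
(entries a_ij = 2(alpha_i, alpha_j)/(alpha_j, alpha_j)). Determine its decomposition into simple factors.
A_5 ⊕ C_3

The diagram associated to this matrix has two connected components: the simple roots {alpha_1, alpha_2, alpha_5, alpha_7, alpha_8} form a chain of 5 nodes with single edges (A_5), and {alpha_3, alpha_4, alpha_6} form a chain of 3 nodes with a double edge at one end; the terminal node there is the unique long simple root (C_3). A semisimple Lie algebra decomposes uniquely as the direct sum of simple ideals, one per connected component of its Dynkin diagram, so g ≅ A_5 ⊕ C_3 (dimension 35 + 21 = 56).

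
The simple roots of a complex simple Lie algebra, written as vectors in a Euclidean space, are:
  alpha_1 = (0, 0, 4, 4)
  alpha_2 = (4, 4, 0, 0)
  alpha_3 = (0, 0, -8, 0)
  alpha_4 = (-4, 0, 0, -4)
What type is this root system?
Compute the Cartan integers a_ij = 2(alpha_i, alpha_j)/(alpha_j, alpha_j); the resulting 4x4 Cartan matrix is
[[2, 0, -1, -1], [0, 2, 0, -1], [-2, 0, 2, 0], [-1, -1, 0, 2]].
The roots have two lengths (squared-length ratio 2:1); the short ones are alpha_{1,2,4}. The associated Dynkin diagram is a chain of 4 nodes with a double edge at one end; the terminal node there is the unique long simple root (C_4), so the type is C_4 (the algebra sp(8)).

C_4 (sp(8))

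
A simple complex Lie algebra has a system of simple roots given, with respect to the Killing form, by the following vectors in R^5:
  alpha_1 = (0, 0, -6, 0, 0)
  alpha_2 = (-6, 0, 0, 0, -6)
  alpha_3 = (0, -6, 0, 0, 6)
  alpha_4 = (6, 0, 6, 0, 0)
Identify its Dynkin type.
B_4 (so(9))

Compute the Cartan integers a_ij = 2(alpha_i, alpha_j)/(alpha_j, alpha_j); the resulting 4x4 Cartan matrix is
[[2, 0, 0, -1], [0, 2, -1, -1], [0, -1, 2, 0], [-2, -1, 0, 2]].
The roots have two lengths (squared-length ratio 2:1); the short ones are alpha_{1}. The associated Dynkin diagram is a chain of 4 nodes with a double edge at one end; the terminal node there is the unique short simple root (B_4), so the type is B_4 (the algebra so(9)).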